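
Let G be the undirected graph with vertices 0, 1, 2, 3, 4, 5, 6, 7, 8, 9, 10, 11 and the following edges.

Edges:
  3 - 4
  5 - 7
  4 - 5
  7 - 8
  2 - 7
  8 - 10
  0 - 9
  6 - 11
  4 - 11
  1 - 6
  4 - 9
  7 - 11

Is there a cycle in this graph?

Yes

DFS, tracking each vertex's parent; an edge to a visited non-parent vertex closes a cycle.
Start from 5:
visit 5 (parent –)
  visit 7 (parent 5)
    7–5: parent, skip
    visit 2 (parent 7)
      2–7: parent, skip
    visit 8 (parent 7)
      visit 10 (parent 8)
        10–8: parent, skip
      8–7: parent, skip
    visit 11 (parent 7)
      visit 6 (parent 11)
        visit 1 (parent 6)
          1–6: parent, skip
        6–11: parent, skip
      visit 4 (parent 11)
        4–5: 5 visited and ≠ parent → cycle
Cycle: 5 – 7 – 11 – 4 – 5.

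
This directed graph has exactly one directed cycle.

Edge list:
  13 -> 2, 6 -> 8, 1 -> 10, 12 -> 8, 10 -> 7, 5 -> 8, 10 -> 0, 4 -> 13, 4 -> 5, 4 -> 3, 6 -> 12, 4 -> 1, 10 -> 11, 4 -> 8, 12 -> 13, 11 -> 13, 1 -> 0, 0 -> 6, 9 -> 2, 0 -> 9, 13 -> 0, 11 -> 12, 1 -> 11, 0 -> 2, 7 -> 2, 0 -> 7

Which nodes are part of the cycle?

DFS with gray/black marking from 0:
0 gray
  9 gray
    2 gray
    2 black
  9 black
  6 gray
    12 gray
      13 gray
        13→2: 2 black — skip
        13→0: 0 is gray → back edge
Back edge closes the cycle 0 → 6 → 12 → 13 → 0; its vertices are {0, 6, 12, 13}.

0, 6, 12, 13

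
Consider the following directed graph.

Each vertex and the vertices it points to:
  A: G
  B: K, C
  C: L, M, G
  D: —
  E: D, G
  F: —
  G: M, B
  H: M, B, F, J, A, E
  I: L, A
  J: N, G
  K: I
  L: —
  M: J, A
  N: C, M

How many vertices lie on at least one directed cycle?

A vertex is on a directed cycle iff it belongs to a strongly connected component of size ≥ 2 (or has a self-loop).
The vertices on cycles are {A, B, C, G, I, J, K, M, N} — 9 in total.

9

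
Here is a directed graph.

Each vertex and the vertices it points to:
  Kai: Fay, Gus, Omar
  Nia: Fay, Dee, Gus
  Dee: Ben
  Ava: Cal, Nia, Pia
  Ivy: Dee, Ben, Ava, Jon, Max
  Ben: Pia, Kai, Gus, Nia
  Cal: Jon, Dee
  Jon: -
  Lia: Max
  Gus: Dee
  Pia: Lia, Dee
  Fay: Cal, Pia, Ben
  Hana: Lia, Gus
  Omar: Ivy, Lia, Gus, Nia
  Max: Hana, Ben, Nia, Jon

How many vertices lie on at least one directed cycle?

14

A vertex is on a directed cycle iff it belongs to a strongly connected component of size ≥ 2 (or has a self-loop).
The vertices on cycles are {Ava, Ben, Cal, Dee, Fay, Gus, Ivy, Kai, Lia, Max, Nia, Pia, Hana, Omar} — 14 in total.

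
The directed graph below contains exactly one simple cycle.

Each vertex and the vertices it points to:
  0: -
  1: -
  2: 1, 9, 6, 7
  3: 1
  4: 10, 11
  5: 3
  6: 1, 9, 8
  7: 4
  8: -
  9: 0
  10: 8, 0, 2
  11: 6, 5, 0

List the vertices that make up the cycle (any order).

2, 4, 7, 10

DFS with gray/black marking from 4:
4 gray
  10 gray
    8 gray
    8 black
    0 gray
    0 black
    2 gray
      1 gray
      1 black
      9 gray
        9→0: 0 black — skip
      9 black
      6 gray
        6→1: 1 black — skip
        6→9: 9 black — skip
        6→8: 8 black — skip
      6 black
      7 gray
        7→4: 4 is gray → back edge
Back edge closes the cycle 4 → 10 → 2 → 7 → 4; its vertices are {2, 4, 7, 10}.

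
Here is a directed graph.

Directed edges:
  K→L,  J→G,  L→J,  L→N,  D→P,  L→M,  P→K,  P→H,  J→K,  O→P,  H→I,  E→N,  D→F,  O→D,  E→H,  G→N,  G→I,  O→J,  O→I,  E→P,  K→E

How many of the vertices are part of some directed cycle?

5

A vertex is on a directed cycle iff it belongs to a strongly connected component of size ≥ 2 (or has a self-loop).
The vertices on cycles are {E, J, K, L, P} — 5 in total.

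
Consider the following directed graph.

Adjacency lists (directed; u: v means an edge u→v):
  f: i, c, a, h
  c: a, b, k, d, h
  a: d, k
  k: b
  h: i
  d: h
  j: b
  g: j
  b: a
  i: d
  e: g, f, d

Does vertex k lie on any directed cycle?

k is on a cycle iff k can reach itself via ≥1 edge.
k → b → a → k — yes.

Yes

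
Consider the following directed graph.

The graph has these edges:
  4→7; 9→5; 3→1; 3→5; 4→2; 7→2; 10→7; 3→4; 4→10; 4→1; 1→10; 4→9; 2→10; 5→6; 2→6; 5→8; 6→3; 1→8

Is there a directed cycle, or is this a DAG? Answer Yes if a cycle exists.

Yes

DFS with white/gray/black marking, starting from 3:
3 gray
  4 gray
    10 gray
      7 gray
        2 gray
          2→10: 10 is gray → back edge
Back edge found, so a cycle exists: 10 → 7 → 2 → 10.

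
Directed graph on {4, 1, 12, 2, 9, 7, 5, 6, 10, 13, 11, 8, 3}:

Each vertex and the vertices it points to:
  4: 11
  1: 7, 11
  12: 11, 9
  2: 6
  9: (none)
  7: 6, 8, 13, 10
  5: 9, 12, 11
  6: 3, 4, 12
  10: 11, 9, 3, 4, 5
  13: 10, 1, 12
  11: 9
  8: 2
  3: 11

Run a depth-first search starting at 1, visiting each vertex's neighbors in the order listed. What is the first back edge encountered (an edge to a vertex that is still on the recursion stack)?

DFS from 1 (visiting each vertex's neighbors in the order listed); mark gray on enter, black on exit:
1 gray
  7 gray
    6 gray
      3 gray
        11 gray
          9 gray
          9 black
        11 black
      3 black
      4 gray
        4→11: 11 black — skip
      4 black
      12 gray
        12→11: 11 black — skip
        12→9: 9 black — skip
      12 black
    6 black
    8 gray
      2 gray
        2→6: 6 black — skip
      2 black
    8 black
    13 gray
      10 gray
        10→11: 11 black — skip
        10→9: 9 black — skip
        10→3: 3 black — skip
        10→4: 4 black — skip
        5 gray
          5→9: 9 black — skip
          5→12: 12 black — skip
          5→11: 11 black — skip
        5 black
      10 black
      13→1: 1 is gray → back edge
First back edge: 13 → 1.

13->1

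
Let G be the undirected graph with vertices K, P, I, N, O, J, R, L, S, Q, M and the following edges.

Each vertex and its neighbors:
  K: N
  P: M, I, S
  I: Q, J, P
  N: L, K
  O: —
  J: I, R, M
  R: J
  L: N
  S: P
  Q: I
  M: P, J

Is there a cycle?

DFS, tracking each vertex's parent; an edge to a visited non-parent vertex closes a cycle.
Start from O:
visit O (parent –)
visit K (parent –)
  visit N (parent K)
    visit L (parent N)
      L–N: parent, skip
    N–K: parent, skip
visit P (parent –)
  visit M (parent P)
    M–P: parent, skip
    visit J (parent M)
      visit I (parent J)
        visit Q (parent I)
          Q–I: parent, skip
        I–J: parent, skip
        I–P: P visited and ≠ parent → cycle
Cycle: P – M – J – I – P.

Yes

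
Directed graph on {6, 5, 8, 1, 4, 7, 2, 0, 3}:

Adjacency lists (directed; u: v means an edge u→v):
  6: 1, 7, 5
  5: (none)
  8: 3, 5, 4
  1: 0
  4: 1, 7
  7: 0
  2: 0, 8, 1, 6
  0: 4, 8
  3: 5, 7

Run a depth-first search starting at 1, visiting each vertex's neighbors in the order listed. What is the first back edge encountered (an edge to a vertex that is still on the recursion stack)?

4->1

DFS from 1 (visiting each vertex's neighbors in the order listed); mark gray on enter, black on exit:
1 gray
  0 gray
    4 gray
      4→1: 1 is gray → back edge
First back edge: 4 → 1.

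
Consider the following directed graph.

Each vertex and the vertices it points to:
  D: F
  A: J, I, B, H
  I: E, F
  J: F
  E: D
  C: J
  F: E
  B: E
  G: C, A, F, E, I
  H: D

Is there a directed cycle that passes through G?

G lies on a cycle iff there is a path from G back to itself.
Exploring from G, it never reaches itself; equivalently, its strongly connected component is a singleton.

No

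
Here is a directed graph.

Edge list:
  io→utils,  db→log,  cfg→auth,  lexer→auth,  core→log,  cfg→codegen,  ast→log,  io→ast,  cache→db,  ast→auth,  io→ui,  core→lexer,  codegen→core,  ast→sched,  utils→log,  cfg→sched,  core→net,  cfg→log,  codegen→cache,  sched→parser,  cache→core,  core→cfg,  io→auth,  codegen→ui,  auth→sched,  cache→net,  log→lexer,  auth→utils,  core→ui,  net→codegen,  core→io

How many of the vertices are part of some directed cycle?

A vertex is on a directed cycle iff it belongs to a strongly connected component of size ≥ 2 (or has a self-loop).
The vertices on cycles are {cfg, log, net, auth, core, cache, lexer, utils, codegen} — 9 in total.

9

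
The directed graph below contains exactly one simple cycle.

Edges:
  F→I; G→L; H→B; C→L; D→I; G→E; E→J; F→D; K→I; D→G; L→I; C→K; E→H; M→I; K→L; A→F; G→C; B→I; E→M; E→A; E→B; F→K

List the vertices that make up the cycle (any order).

A, D, E, F, G

DFS with gray/black marking from G:
G gray
  C gray
    K gray
      L gray
        I gray
        I black
      L black
      K→I: I black — skip
    K black
    C→L: L black — skip
  C black
  G→L: L black — skip
  E gray
    B gray
      B→I: I black — skip
    B black
    J gray
    J black
    M gray
      M→I: I black — skip
    M black
    A gray
      F gray
        F→I: I black — skip
        D gray
          D→G: G is gray → back edge
Back edge closes the cycle G → E → A → F → D → G; its vertices are {A, D, E, F, G}.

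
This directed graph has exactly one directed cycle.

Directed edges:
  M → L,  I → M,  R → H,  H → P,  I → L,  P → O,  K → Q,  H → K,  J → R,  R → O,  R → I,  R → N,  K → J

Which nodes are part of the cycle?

DFS with gray/black marking from J:
J gray
  R gray
    I gray
      L gray
      L black
      M gray
        M→L: L black — skip
      M black
    I black
    N gray
    N black
    H gray
      P gray
        O gray
        O black
      P black
      K gray
        K→J: J is gray → back edge
Back edge closes the cycle J → R → H → K → J; its vertices are {H, J, K, R}.

H, J, K, R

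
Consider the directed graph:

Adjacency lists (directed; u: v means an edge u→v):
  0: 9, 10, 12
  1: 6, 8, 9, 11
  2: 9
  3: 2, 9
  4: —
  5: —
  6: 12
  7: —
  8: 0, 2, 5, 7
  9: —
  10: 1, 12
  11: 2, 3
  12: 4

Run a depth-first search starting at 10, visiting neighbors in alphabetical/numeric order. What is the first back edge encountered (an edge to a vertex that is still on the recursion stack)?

0→10

DFS from 10 (visiting neighbors in alphabetical/numeric order); mark gray on enter, black on exit:
10 gray
  1 gray
    6 gray
      12 gray
        4 gray
        4 black
      12 black
    6 black
    8 gray
      0 gray
        9 gray
        9 black
        0→10: 10 is gray → back edge
First back edge: 0 → 10.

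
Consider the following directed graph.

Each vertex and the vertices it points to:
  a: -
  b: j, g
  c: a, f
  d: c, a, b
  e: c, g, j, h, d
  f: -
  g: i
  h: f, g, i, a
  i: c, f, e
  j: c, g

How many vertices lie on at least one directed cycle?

7

A vertex is on a directed cycle iff it belongs to a strongly connected component of size ≥ 2 (or has a self-loop).
The vertices on cycles are {b, d, e, g, h, i, j} — 7 in total.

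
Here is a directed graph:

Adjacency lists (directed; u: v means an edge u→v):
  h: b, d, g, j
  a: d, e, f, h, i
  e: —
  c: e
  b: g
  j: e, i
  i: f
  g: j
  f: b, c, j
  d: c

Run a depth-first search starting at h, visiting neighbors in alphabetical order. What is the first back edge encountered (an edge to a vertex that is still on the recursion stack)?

f->b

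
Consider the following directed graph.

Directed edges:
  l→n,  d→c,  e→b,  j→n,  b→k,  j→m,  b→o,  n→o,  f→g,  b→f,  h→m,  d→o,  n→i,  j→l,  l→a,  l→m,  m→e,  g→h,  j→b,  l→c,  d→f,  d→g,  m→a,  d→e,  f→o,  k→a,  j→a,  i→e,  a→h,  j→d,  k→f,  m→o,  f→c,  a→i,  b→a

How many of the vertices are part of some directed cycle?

9

A vertex is on a directed cycle iff it belongs to a strongly connected component of size ≥ 2 (or has a self-loop).
The vertices on cycles are {a, b, e, f, g, h, i, k, m} — 9 in total.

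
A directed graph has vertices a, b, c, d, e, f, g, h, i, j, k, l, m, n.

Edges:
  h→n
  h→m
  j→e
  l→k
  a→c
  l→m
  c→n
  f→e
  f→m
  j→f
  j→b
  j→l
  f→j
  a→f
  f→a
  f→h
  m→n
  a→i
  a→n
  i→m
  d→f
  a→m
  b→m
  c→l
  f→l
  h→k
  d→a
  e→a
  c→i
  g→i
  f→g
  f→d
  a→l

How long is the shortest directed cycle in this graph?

2

For each vertex v, BFS finds the shortest path from v back to v.
The shortest such closed walk is f → d → f, length 2.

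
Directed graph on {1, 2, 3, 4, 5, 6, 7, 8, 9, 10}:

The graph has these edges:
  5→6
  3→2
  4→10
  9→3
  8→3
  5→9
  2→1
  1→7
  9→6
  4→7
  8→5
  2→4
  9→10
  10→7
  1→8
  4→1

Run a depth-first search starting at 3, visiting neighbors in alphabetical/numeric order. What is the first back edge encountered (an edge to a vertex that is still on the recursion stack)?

8->3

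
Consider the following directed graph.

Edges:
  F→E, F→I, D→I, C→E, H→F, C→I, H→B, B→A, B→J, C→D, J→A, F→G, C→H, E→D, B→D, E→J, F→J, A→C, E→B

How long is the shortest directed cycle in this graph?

For each vertex v, BFS finds the shortest path from v back to v.
The shortest such closed walk is H → B → A → C → H, length 4.

4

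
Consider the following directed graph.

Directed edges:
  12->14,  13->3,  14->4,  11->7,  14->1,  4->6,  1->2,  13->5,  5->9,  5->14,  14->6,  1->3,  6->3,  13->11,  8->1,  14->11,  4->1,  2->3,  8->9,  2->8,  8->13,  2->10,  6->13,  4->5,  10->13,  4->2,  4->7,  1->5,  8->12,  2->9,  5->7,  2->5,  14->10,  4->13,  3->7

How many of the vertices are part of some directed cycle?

10

A vertex is on a directed cycle iff it belongs to a strongly connected component of size ≥ 2 (or has a self-loop).
The vertices on cycles are {1, 2, 4, 5, 6, 8, 10, 12, 13, 14} — 10 in total.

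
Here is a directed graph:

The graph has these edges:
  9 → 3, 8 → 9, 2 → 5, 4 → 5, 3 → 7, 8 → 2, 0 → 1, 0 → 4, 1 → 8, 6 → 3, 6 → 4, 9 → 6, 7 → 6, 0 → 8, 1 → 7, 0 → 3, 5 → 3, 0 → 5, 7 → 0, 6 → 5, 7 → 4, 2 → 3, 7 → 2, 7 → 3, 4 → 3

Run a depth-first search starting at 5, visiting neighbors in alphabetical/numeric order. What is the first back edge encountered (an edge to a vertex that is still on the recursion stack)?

1→7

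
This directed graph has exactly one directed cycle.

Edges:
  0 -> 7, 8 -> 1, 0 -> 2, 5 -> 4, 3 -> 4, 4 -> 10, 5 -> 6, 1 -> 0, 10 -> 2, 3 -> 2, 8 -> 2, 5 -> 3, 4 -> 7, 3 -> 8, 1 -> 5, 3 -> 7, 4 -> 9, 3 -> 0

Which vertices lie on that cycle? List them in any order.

1, 3, 5, 8

DFS with gray/black marking from 1:
1 gray
  5 gray
    4 gray
      10 gray
        2 gray
        2 black
      10 black
      7 gray
      7 black
      9 gray
      9 black
    4 black
    6 gray
    6 black
    3 gray
      3→2: 2 black — skip
      3→7: 7 black — skip
      3→4: 4 black — skip
      0 gray
        0→7: 7 black — skip
        0→2: 2 black — skip
      0 black
      8 gray
        8→2: 2 black — skip
        8→1: 1 is gray → back edge
Back edge closes the cycle 1 → 5 → 3 → 8 → 1; its vertices are {1, 3, 5, 8}.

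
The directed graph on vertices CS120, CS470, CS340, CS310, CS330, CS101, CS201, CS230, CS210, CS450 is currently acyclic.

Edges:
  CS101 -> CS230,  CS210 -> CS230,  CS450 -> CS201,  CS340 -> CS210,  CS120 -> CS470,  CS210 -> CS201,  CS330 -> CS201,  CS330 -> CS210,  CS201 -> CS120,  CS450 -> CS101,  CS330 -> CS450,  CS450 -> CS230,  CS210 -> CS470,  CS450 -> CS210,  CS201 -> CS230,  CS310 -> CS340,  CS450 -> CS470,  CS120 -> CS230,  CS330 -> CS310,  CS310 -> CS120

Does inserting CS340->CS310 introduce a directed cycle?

Yes

Adding CS340→CS310 creates a cycle iff CS310 can already reach CS340.
Path from CS310: CS310 → CS340.
So CS310 → … → CS340 → CS310 is a cycle.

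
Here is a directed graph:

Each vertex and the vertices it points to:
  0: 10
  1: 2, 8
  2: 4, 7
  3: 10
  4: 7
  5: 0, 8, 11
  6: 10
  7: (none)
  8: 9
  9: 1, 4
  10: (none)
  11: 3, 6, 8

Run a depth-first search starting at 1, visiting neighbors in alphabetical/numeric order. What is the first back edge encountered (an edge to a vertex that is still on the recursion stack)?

DFS from 1 (visiting neighbors in alphabetical/numeric order); mark gray on enter, black on exit:
1 gray
  2 gray
    4 gray
      7 gray
      7 black
    4 black
    2→7: 7 black — skip
  2 black
  8 gray
    9 gray
      9→1: 1 is gray → back edge
First back edge: 9 → 1.

9→1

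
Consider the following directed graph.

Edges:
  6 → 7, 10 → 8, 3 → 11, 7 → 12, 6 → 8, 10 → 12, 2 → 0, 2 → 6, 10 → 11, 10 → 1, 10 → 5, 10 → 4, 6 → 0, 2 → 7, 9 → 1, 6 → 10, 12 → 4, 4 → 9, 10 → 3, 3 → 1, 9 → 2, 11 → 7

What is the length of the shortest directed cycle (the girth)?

For each vertex v, BFS finds the shortest path from v back to v.
The shortest such closed walk is 6 → 10 → 4 → 9 → 2 → 6, length 5.

5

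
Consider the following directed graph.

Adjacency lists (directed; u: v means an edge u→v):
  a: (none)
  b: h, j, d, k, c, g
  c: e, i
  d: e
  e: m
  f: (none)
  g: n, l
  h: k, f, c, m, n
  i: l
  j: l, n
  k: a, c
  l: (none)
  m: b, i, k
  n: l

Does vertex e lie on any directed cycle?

e is on a cycle iff e can reach itself via ≥1 edge.
e → m → b → d → e — yes.

Yes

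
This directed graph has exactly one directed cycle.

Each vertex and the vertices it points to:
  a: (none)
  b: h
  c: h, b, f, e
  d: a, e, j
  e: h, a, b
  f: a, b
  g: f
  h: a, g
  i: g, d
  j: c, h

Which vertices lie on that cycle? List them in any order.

DFS with gray/black marking from g:
g gray
  f gray
    a gray
    a black
    b gray
      h gray
        h→a: a black — skip
        h→g: g is gray → back edge
Back edge closes the cycle g → f → b → h → g; its vertices are {b, f, g, h}.

b, f, g, h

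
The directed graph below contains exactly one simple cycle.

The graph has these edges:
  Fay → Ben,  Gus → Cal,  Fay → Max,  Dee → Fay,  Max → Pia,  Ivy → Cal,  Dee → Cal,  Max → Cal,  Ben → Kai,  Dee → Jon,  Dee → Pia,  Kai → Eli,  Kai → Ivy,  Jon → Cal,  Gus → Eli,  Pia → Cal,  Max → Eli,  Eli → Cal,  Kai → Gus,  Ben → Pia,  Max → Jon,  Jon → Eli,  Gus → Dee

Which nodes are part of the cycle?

DFS with gray/black marking from Dee:
Dee gray
  Jon gray
    Cal gray
    Cal black
    Eli gray
      Eli→Cal: Cal black — skip
    Eli black
  Jon black
  Dee→Cal: Cal black — skip
  Pia gray
    Pia→Cal: Cal black — skip
  Pia black
  Fay gray
    Max gray
      Max→Eli: Eli black — skip
      Max→Cal: Cal black — skip
      Max→Jon: Jon black — skip
      Max→Pia: Pia black — skip
    Max black
    Ben gray
      Ben→Pia: Pia black — skip
      Kai gray
        Ivy gray
          Ivy→Cal: Cal black — skip
        Ivy black
        Gus gray
          Gus→Cal: Cal black — skip
          Gus→Eli: Eli black — skip
          Gus→Dee: Dee is gray → back edge
Back edge closes the cycle Dee → Fay → Ben → Kai → Gus → Dee; its vertices are {Ben, Dee, Fay, Gus, Kai}.

Ben, Dee, Fay, Gus, Kai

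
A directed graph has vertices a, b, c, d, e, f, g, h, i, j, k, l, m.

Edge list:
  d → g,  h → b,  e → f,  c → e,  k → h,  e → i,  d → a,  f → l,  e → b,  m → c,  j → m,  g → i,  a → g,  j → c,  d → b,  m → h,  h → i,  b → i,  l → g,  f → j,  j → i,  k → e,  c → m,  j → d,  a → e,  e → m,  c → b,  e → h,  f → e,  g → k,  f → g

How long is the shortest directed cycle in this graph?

2

For each vertex v, BFS finds the shortest path from v back to v.
The shortest such closed walk is f → e → f, length 2.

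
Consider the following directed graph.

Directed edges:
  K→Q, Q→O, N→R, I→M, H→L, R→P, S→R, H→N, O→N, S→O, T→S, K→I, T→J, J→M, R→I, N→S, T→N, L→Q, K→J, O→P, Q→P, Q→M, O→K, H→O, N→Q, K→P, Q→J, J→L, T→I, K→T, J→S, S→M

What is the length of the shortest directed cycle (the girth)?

3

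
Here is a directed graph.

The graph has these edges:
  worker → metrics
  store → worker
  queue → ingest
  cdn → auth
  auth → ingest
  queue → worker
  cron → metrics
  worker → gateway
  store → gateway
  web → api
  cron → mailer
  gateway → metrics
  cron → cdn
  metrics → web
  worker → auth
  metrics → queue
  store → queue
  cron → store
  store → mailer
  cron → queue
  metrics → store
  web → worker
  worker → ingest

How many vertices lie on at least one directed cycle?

6

A vertex is on a directed cycle iff it belongs to a strongly connected component of size ≥ 2 (or has a self-loop).
The vertices on cycles are {web, queue, store, worker, gateway, metrics} — 6 in total.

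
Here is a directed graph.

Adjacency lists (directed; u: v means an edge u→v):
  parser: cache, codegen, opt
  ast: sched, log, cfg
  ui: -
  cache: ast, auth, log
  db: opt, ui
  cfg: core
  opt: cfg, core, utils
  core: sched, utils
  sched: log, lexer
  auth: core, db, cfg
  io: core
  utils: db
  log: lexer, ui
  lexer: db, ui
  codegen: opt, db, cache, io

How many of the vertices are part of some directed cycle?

A vertex is on a directed cycle iff it belongs to a strongly connected component of size ≥ 2 (or has a self-loop).
The vertices on cycles are {db, cfg, log, opt, core, lexer, sched, utils} — 8 in total.

8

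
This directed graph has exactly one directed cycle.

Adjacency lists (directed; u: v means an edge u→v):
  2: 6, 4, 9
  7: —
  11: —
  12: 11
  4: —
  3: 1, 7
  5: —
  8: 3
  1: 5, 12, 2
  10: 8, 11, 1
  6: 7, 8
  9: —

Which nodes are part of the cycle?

1, 2, 3, 6, 8

DFS with gray/black marking from 1:
1 gray
  5 gray
  5 black
  12 gray
    11 gray
    11 black
  12 black
  2 gray
    6 gray
      7 gray
      7 black
      8 gray
        3 gray
          3→1: 1 is gray → back edge
Back edge closes the cycle 1 → 2 → 6 → 8 → 3 → 1; its vertices are {1, 2, 3, 6, 8}.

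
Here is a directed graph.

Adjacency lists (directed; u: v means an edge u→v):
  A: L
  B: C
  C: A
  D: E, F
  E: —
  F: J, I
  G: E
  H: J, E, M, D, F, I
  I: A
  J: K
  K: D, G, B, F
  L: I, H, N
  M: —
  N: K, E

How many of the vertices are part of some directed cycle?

11

A vertex is on a directed cycle iff it belongs to a strongly connected component of size ≥ 2 (or has a self-loop).
The vertices on cycles are {A, B, C, D, F, H, I, J, K, L, N} — 11 in total.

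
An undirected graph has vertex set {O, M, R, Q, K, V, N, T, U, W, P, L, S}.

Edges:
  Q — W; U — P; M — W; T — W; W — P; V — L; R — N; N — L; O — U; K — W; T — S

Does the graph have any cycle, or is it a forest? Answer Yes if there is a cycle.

No

DFS, tracking each vertex's parent; an edge to a visited non-parent vertex closes a cycle.
Start from V:
visit V (parent –)
  visit L (parent V)
    L–V: parent, skip
    visit N (parent L)
      visit R (parent N)
        R–N: parent, skip
      N–L: parent, skip
visit O (parent –)
  visit U (parent O)
    visit P (parent U)
      P–U: parent, skip
      visit W (parent P)
        visit Q (parent W)
          Q–W: parent, skip
        W–P: parent, skip
        visit K (parent W)
          K–W: parent, skip
        visit M (parent W)
          M–W: parent, skip
        visit T (parent W)
          visit S (parent T)
            S–T: parent, skip
          T–W: parent, skip
    U–O: parent, skip
No non-parent visited neighbor found — the graph is a forest.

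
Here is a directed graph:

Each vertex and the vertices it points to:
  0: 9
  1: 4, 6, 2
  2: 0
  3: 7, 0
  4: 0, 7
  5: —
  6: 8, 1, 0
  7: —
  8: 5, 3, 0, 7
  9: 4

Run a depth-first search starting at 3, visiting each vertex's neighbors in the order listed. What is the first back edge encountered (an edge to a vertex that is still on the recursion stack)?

4->0

DFS from 3 (visiting each vertex's neighbors in the order listed); mark gray on enter, black on exit:
3 gray
  7 gray
  7 black
  0 gray
    9 gray
      4 gray
        4→0: 0 is gray → back edge
First back edge: 4 → 0.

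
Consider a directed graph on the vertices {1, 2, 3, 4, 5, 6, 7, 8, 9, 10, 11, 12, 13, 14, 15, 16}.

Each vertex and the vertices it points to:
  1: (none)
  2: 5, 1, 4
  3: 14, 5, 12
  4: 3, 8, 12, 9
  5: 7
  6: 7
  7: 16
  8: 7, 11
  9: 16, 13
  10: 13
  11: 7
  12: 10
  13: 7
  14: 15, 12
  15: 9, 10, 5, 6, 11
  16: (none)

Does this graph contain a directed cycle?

No

DFS with white/gray/black marking, starting from 10:
10 gray
  13 gray
    7 gray
      16 gray
      16 black
    7 black
  13 black
10 black
1 gray
1 black
2 gray
  5 gray
    5→7: 7 black — skip
  5 black
  2→1: 1 black — skip
  4 gray
    3 gray
      14 gray
        15 gray
          9 gray
            9→16: 16 black — skip
            9→13: 13 black — skip
          9 black
          15→10: 10 black — skip
          15→5: 5 black — skip
          6 gray
            6→7: 7 black — skip
          6 black
          11 gray
            11→7: 7 black — skip
          11 black
        15 black
        12 gray
          12→10: 10 black — skip
        12 black
      14 black
      3→5: 5 black — skip
      3→12: 12 black — skip
    3 black
    8 gray
      8→7: 7 black — skip
      8→11: 11 black — skip
    8 black
    4→12: 12 black — skip
    4→9: 9 black — skip
  4 black
2 black
Every edge goes to a white or black vertex — no back edge, so the graph is acyclic.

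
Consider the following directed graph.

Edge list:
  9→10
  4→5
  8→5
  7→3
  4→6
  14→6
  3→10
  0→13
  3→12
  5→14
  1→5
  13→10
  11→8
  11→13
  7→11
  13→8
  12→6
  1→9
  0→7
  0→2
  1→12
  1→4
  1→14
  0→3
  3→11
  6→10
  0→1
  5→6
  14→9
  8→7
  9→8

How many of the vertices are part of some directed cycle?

8

A vertex is on a directed cycle iff it belongs to a strongly connected component of size ≥ 2 (or has a self-loop).
The vertices on cycles are {3, 5, 7, 8, 9, 11, 13, 14} — 8 in total.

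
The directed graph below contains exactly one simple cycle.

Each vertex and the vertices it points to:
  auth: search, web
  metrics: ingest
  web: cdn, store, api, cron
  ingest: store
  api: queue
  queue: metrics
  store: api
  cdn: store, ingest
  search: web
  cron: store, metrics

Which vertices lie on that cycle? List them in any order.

DFS with gray/black marking from api:
api gray
  queue gray
    metrics gray
      ingest gray
        store gray
          store→api: api is gray → back edge
Back edge closes the cycle api → queue → metrics → ingest → store → api; its vertices are {api, queue, store, ingest, metrics}.

api, queue, store, ingest, metrics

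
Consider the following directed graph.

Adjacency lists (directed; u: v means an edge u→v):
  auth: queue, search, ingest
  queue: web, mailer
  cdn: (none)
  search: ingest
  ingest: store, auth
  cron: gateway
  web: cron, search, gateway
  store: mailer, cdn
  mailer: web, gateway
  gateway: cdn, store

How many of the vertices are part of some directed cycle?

A vertex is on a directed cycle iff it belongs to a strongly connected component of size ≥ 2 (or has a self-loop).
The vertices on cycles are {web, auth, cron, queue, store, ingest, mailer, search, gateway} — 9 in total.

9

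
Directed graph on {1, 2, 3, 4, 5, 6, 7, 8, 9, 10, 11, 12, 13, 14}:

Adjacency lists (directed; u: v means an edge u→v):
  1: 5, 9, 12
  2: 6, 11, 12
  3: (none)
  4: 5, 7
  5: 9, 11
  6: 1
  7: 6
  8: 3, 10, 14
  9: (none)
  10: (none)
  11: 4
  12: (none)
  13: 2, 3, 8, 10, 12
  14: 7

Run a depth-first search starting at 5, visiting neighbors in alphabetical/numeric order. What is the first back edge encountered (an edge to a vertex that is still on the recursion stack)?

4→5

DFS from 5 (visiting neighbors in alphabetical/numeric order); mark gray on enter, black on exit:
5 gray
  9 gray
  9 black
  11 gray
    4 gray
      4→5: 5 is gray → back edge
First back edge: 4 → 5.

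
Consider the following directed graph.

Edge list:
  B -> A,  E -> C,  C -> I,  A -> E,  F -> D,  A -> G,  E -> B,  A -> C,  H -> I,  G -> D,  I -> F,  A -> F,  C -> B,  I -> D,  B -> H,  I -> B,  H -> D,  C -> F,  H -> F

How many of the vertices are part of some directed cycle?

6

A vertex is on a directed cycle iff it belongs to a strongly connected component of size ≥ 2 (or has a self-loop).
The vertices on cycles are {A, B, C, E, H, I} — 6 in total.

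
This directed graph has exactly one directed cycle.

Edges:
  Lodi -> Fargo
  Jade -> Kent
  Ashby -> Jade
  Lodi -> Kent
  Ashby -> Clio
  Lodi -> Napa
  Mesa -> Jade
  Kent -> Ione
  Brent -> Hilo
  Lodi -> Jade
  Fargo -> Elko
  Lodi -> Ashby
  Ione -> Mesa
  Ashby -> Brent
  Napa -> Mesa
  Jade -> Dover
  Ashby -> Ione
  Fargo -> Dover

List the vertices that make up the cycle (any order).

Ione, Jade, Kent, Mesa

DFS with gray/black marking from Ione:
Ione gray
  Mesa gray
    Jade gray
      Kent gray
        Kent→Ione: Ione is gray → back edge
Back edge closes the cycle Ione → Mesa → Jade → Kent → Ione; its vertices are {Ione, Jade, Kent, Mesa}.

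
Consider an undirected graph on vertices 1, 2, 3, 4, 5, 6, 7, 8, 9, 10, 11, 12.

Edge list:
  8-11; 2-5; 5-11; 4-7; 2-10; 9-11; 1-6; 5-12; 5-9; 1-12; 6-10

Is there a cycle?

DFS, tracking each vertex's parent; an edge to a visited non-parent vertex closes a cycle.
Start from 12:
visit 12 (parent –)
  visit 5 (parent 12)
    visit 11 (parent 5)
      11–5: parent, skip
      visit 9 (parent 11)
        9–11: parent, skip
        9–5: 5 visited and ≠ parent → cycle
Cycle: 5 – 11 – 9 – 5.

Yes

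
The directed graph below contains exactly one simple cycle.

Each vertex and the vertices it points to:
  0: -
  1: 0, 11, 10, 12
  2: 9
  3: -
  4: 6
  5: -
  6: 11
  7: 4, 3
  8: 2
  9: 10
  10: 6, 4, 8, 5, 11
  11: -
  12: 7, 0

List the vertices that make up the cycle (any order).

DFS with gray/black marking from 10:
10 gray
  6 gray
    11 gray
    11 black
  6 black
  4 gray
    4→6: 6 black — skip
  4 black
  8 gray
    2 gray
      9 gray
        9→10: 10 is gray → back edge
Back edge closes the cycle 10 → 8 → 2 → 9 → 10; its vertices are {2, 8, 9, 10}.

2, 8, 9, 10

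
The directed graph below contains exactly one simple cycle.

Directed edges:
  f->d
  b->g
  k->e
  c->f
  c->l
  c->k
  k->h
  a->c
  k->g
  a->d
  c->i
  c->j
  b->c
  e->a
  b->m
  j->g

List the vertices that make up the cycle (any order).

a, c, e, k

DFS with gray/black marking from c:
c gray
  i gray
  i black
  f gray
    d gray
    d black
  f black
  j gray
    g gray
    g black
  j black
  l gray
  l black
  k gray
    k→g: g black — skip
    e gray
      a gray
        a→c: c is gray → back edge
Back edge closes the cycle c → k → e → a → c; its vertices are {a, c, e, k}.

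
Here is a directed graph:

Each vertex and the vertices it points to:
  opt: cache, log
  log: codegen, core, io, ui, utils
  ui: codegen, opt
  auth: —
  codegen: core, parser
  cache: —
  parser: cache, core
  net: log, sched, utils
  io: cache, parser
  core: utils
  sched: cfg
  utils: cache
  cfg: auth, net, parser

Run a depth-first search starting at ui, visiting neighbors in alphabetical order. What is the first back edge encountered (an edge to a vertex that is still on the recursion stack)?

DFS from ui (visiting neighbors in alphabetical order); mark gray on enter, black on exit:
ui gray
  codegen gray
    core gray
      utils gray
        cache gray
        cache black
      utils black
    core black
    parser gray
      parser→cache: cache black — skip
      parser→core: core black — skip
    parser black
  codegen black
  opt gray
    opt→cache: cache black — skip
    log gray
      log→codegen: codegen black — skip
      log→core: core black — skip
      io gray
        io→cache: cache black — skip
        io→parser: parser black — skip
      io black
      log→ui: ui is gray → back edge
First back edge: log → ui.

log→ui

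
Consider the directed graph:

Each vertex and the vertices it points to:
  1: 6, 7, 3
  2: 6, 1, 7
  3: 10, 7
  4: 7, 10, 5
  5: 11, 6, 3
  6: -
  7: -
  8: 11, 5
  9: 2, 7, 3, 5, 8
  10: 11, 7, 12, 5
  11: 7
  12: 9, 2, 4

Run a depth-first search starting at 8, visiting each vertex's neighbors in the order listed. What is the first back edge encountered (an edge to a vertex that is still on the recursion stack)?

1->3

DFS from 8 (visiting each vertex's neighbors in the order listed); mark gray on enter, black on exit:
8 gray
  11 gray
    7 gray
    7 black
  11 black
  5 gray
    5→11: 11 black — skip
    6 gray
    6 black
    3 gray
      10 gray
        10→11: 11 black — skip
        10→7: 7 black — skip
        12 gray
          9 gray
            2 gray
              2→6: 6 black — skip
              1 gray
                1→6: 6 black — skip
                1→7: 7 black — skip
                1→3: 3 is gray → back edge
First back edge: 1 → 3.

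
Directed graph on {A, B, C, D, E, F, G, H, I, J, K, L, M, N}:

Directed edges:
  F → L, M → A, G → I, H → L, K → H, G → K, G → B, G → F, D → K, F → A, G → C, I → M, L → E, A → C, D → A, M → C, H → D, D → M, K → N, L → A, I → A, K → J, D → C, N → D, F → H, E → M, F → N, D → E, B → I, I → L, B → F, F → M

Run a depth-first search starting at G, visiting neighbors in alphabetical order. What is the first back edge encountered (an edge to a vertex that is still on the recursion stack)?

DFS from G (visiting neighbors in alphabetical order); mark gray on enter, black on exit:
G gray
  B gray
    F gray
      A gray
        C gray
        C black
      A black
      H gray
        D gray
          D→A: A black — skip
          D→C: C black — skip
          E gray
            M gray
              M→A: A black — skip
              M→C: C black — skip
            M black
          E black
          K gray
            K→H: H is gray → back edge
First back edge: K → H.

K→H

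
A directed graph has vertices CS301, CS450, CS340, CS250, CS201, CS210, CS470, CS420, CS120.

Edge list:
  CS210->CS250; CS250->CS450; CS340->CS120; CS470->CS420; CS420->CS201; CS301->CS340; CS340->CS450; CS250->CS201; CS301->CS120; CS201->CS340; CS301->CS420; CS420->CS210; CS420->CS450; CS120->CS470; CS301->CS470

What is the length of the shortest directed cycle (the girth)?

For each vertex v, BFS finds the shortest path from v back to v.
The shortest such closed walk is CS420 → CS201 → CS340 → CS120 → CS470 → CS420, length 5.

5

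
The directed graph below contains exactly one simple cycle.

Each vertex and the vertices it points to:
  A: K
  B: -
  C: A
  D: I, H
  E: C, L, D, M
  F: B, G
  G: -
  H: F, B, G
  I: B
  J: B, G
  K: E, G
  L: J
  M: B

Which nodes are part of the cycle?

DFS with gray/black marking from K:
K gray
  E gray
    C gray
      A gray
        A→K: K is gray → back edge
Back edge closes the cycle K → E → C → A → K; its vertices are {A, C, E, K}.

A, C, E, K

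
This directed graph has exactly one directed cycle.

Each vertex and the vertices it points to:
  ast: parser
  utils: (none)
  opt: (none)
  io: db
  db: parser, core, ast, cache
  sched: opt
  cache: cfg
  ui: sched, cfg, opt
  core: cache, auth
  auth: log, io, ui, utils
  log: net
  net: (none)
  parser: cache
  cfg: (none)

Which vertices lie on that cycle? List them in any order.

db, io, auth, core

DFS with gray/black marking from auth:
auth gray
  log gray
    net gray
    net black
  log black
  io gray
    db gray
      parser gray
        cache gray
          cfg gray
          cfg black
        cache black
      parser black
      core gray
        core→cache: cache black — skip
        core→auth: auth is gray → back edge
Back edge closes the cycle auth → io → db → core → auth; its vertices are {db, io, auth, core}.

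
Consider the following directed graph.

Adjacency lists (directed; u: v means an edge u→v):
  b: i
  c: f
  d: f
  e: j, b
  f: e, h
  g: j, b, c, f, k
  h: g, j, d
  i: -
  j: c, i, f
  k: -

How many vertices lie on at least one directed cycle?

A vertex is on a directed cycle iff it belongs to a strongly connected component of size ≥ 2 (or has a self-loop).
The vertices on cycles are {c, d, e, f, g, h, j} — 7 in total.

7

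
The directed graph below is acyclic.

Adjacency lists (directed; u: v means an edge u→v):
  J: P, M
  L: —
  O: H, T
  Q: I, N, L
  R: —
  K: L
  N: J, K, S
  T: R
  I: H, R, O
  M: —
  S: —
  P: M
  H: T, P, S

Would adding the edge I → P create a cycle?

No

Adding I→P creates a cycle iff P can already reach I.
Explore from P: no path reaches I. The graph stays acyclic.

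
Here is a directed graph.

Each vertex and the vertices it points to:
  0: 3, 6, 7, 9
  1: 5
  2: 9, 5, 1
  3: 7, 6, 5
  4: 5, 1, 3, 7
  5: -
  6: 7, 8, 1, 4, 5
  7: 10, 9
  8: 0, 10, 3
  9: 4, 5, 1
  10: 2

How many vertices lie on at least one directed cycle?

9

A vertex is on a directed cycle iff it belongs to a strongly connected component of size ≥ 2 (or has a self-loop).
The vertices on cycles are {0, 2, 3, 4, 6, 7, 8, 9, 10} — 9 in total.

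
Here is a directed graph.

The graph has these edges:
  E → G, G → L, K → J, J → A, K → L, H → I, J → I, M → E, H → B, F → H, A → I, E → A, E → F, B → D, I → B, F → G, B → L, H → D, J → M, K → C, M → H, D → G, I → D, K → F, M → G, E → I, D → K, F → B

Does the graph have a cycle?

DFS with white/gray/black marking, starting from M:
M gray
  E gray
    G gray
      L gray
      L black
    G black
    A gray
      I gray
        D gray
          D→G: G black — skip
          K gray
            J gray
              J→A: A is gray → back edge
Back edge found, so a cycle exists: A → I → D → K → J → A.

Yes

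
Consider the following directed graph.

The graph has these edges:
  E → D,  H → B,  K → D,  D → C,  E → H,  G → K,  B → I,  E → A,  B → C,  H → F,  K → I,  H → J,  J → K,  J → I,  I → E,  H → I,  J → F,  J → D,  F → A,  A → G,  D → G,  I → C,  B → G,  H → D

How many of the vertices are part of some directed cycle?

10

A vertex is on a directed cycle iff it belongs to a strongly connected component of size ≥ 2 (or has a self-loop).
The vertices on cycles are {A, B, D, E, F, G, H, I, J, K} — 10 in total.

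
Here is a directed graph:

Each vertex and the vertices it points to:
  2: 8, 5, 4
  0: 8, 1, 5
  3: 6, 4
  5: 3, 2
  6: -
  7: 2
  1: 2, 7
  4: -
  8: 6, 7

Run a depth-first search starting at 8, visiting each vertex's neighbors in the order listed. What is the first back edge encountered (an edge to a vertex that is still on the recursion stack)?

DFS from 8 (visiting each vertex's neighbors in the order listed); mark gray on enter, black on exit:
8 gray
  6 gray
  6 black
  7 gray
    2 gray
      2→8: 8 is gray → back edge
First back edge: 2 → 8.

2->8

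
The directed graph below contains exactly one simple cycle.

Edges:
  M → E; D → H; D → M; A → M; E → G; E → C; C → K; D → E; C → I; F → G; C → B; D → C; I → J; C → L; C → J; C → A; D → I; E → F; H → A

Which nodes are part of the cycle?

A, C, E, M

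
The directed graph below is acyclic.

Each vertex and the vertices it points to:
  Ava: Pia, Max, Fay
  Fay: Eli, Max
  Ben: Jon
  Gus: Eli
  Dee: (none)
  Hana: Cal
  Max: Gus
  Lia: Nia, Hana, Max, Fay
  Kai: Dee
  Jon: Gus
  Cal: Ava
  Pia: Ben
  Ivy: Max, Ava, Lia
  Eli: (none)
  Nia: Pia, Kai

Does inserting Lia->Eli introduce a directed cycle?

Adding Lia→Eli creates a cycle iff Eli can already reach Lia.
Explore from Eli: no path reaches Lia. The graph stays acyclic.

No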